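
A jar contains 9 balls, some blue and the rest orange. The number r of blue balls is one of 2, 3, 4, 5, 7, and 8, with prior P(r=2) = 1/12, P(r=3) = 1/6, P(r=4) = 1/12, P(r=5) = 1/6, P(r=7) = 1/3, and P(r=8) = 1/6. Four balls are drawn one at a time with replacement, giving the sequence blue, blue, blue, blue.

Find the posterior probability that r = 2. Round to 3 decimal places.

0.001

Under each hypothesis, the probability of the observed sequence is: P(data | r = 2) = (2/9)(2/9)(2/9)(2/9) = 0.0024387; P(data | r = 3) = (3/9)(3/9)(3/9)(3/9) = 0.012346; P(data | r = 4) = (4/9)(4/9)(4/9)(4/9) = 0.039018; P(data | r = 5) = (5/9)(5/9)(5/9)(5/9) = 0.09526; P(data | r = 7) = (7/9)(7/9)(7/9)(7/9) = 0.36595; P(data | r = 8) = (8/9)(8/9)(8/9)(8/9) = 0.6243.
Weighting by the prior gives 1/12 · 0.0024387 = 0.00020322, 1/6 · 0.012346 = 0.0020576, 1/12 · 0.039018 = 0.0032515, 1/6 · 0.09526 = 0.015877, 1/3 · 0.36595 = 0.12198, 1/6 · 0.6243 = 0.10405; these sum to 0.24742.
Therefore the posterior P(r = 2 | data) = (0.00020322) / (0.24742) = 0.00082136.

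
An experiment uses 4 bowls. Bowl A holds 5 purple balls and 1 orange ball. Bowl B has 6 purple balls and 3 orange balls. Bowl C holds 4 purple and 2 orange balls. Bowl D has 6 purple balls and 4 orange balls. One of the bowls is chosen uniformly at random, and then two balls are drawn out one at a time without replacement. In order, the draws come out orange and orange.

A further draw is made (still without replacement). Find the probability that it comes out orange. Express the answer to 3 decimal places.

The likelihood of the observed sequence under each hypothesis: P(data | bowl A) = (1/6)(0/5) = 0; P(data | bowl B) = (3/9)(2/8) = 1/12; P(data | bowl C) = (2/6)(1/5) = 1/15; P(data | bowl D) = (4/10)(3/9) = 2/15.
Weighting by the prior gives 1/4 · 0 = 0, 1/4 · 1/12 = 1/48, 1/4 · 1/15 = 1/60, 1/4 · 2/15 = 1/30; with total 17/240.
Dividing through by the total gives posterior P(bowl A | data) = 0, P(bowl B | data) = 5/17, P(bowl C | data) = 4/17, P(bowl D | data) = 8/17.
So P(orange next | data) = Σ P(orange next | H) P(H | data) = (1/7)(5/17) + (0)(4/17) + (1/4)(8/17) = 19/119.

0.160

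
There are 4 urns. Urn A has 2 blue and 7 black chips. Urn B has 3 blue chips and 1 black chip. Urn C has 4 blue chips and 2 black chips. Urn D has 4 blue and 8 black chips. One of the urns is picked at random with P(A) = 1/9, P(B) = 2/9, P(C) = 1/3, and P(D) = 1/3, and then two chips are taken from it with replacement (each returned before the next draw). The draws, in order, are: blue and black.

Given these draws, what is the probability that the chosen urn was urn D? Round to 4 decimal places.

Compute the likelihood of the observed sequence for each case: P(data | urn A) = (2/9)(7/9) = 0.17284; P(data | urn B) = (3/4)(1/4) = 0.1875; P(data | urn C) = (4/6)(2/6) = 0.22222; P(data | urn D) = (4/12)(8/12) = 0.22222.
Multiplying each by its prior: 1/9 · 0.17284 = 0.019204, 2/9 · 0.1875 = 0.041667, 1/3 · 0.22222 = 0.074074, 1/3 · 0.22222 = 0.074074; with total 0.20902.
By Bayes' rule, P(urn D | data) = (0.074074) / (0.20902) = 0.35439.

0.3544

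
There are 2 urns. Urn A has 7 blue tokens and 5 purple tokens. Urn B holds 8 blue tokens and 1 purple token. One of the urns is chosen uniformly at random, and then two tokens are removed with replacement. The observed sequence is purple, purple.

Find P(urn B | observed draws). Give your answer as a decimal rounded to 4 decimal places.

Under each hypothesis, the probability of the observed sequence is: P(data | urn A) = (5/12)(5/12) = 0.17361; P(data | urn B) = (1/9)(1/9) = 0.012346.
Weighting by the prior gives 1/2 · 0.17361 = 0.086806, 1/2 · 0.012346 = 0.0061728; these sum to 0.092978.
Hence P(urn B | data) = (0.0061728) / (0.092978) = 0.06639.

0.0664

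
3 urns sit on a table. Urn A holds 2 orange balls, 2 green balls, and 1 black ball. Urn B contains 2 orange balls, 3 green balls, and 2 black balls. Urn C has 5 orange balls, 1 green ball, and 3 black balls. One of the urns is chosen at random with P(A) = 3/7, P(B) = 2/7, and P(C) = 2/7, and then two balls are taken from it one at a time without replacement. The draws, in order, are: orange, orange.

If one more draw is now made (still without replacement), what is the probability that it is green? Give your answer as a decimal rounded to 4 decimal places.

For each hypothesis, P(data | H) works out to: P(data | urn A) = (2/5)(1/4) = 0.1; P(data | urn B) = (2/7)(1/6) = 0.047619; P(data | urn C) = (5/9)(4/8) = 0.27778.
Multiplying each by its prior: 3/7 · 0.1 = 0.042857, 2/7 · 0.047619 = 0.013605, 2/7 · 0.27778 = 0.079365; summing to 0.13583.
Normalising, the posterior is P(urn A | data) = 0.31553, P(urn B | data) = 0.10017, P(urn C | data) = 0.58431.
The predictive probability is P(green next | data) = (2/3)(0.31553) + (3/5)(0.10017) + (1/7)(0.58431) = 0.35392.

0.3539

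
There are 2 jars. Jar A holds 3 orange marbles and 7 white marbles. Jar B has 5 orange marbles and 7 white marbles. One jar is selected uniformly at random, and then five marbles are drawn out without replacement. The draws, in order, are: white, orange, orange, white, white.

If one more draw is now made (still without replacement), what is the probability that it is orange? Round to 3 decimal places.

0.318

The likelihood of the observed sequence under each hypothesis: P(data | jar A) = (7/10)(3/9)(2/8)(6/7)(5/6) = 0.041667; P(data | jar B) = (7/12)(5/11)(4/10)(6/9)(5/8) = 0.044192.
Weighting by the prior gives 1/2 · 0.041667 = 0.020833, 1/2 · 0.044192 = 0.022096; summing to 0.042929.
Normalising, the posterior is P(jar A | data) = 0.48529, P(jar B | data) = 0.51471.
The predictive probability is P(orange next | data) = (1/5)(0.48529) + (3/7)(0.51471) = 0.31765.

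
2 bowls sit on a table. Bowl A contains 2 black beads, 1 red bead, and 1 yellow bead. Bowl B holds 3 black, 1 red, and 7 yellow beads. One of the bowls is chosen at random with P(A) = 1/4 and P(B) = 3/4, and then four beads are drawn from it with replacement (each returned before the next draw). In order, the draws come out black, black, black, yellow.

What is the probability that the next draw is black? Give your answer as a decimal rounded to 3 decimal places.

For each hypothesis, P(data | H) works out to: P(data | bowl A) = (2/4)(2/4)(2/4)(1/4) = 0.03125; P(data | bowl B) = (3/11)(3/11)(3/11)(7/11) = 0.012909.
Multiplying each by its prior: 1/4 · 0.03125 = 0.0078125, 3/4 · 0.012909 = 0.0096817; these sum to 0.017494.
Normalising, the posterior is P(bowl A | data) = 0.44658, P(bowl B | data) = 0.55342.
Averaging over the posterior, P(black next | data) = (1/2)(0.44658) + (3/11)(0.55342) = 0.37422.

0.374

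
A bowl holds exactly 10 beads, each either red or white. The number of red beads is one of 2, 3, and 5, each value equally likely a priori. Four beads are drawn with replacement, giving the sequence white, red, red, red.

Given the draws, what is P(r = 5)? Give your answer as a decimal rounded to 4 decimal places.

0.7118

The likelihood of the observed sequence under each hypothesis: P(data | r = 2) = (8/10)(2/10)(2/10)(2/10) = 0.0064; P(data | r = 3) = (7/10)(3/10)(3/10)(3/10) = 0.0189; P(data | r = 5) = (5/10)(5/10)(5/10)(5/10) = 0.0625.
The prior-weighted likelihoods are 1/3 · 0.0064 = 0.0021333, 1/3 · 0.0189 = 0.0063, 1/3 · 0.0625 = 0.020833; these sum to 0.029267.
So P(r = 5 | data) = (0.020833) / (0.029267) = 0.71185.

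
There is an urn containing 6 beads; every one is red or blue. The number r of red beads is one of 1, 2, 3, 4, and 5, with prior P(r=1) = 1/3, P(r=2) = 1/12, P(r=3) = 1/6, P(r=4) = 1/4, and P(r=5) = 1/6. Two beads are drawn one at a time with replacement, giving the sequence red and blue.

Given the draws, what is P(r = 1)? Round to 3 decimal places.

0.250

The likelihood of the observed sequence under each hypothesis: P(data | r = 1) = (1/6)(5/6) = 5/36; P(data | r = 2) = (2/6)(4/6) = 2/9; P(data | r = 3) = (3/6)(3/6) = 1/4; P(data | r = 4) = (4/6)(2/6) = 2/9; P(data | r = 5) = (5/6)(1/6) = 5/36.
Weighting by the prior gives 1/3 · 5/36 = 5/108, 1/12 · 2/9 = 1/54, 1/6 · 1/4 = 1/24, 1/4 · 2/9 = 1/18, 1/6 · 5/36 = 5/216; with total 5/27.
So P(r = 1 | data) = (5/108) / (5/27) = 1/4.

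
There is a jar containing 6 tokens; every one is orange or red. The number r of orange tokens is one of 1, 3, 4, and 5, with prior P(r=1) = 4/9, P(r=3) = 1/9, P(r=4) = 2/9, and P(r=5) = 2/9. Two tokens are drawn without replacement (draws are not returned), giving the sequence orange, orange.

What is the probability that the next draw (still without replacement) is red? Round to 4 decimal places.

For each hypothesis, P(data | H) works out to: P(data | r = 1) = (1/6)(0/5) = 0; P(data | r = 3) = (3/6)(2/5) = 1/5; P(data | r = 4) = (4/6)(3/5) = 2/5; P(data | r = 5) = (5/6)(4/5) = 2/3.
Multiplying each by its prior: 4/9 · 0 = 0, 1/9 · 1/5 = 1/45, 2/9 · 2/5 = 4/45, 2/9 · 2/3 = 4/27; with total 7/27.
Dividing through by the total gives posterior P(r = 1 | data) = 0, P(r = 3 | data) = 3/35, P(r = 4 | data) = 12/35, P(r = 5 | data) = 4/7.
So P(red next | data) = Σ P(red next | H) P(H | data) = (3/4)(3/35) + (1/2)(12/35) + (1/4)(4/7) = 53/140.

0.3786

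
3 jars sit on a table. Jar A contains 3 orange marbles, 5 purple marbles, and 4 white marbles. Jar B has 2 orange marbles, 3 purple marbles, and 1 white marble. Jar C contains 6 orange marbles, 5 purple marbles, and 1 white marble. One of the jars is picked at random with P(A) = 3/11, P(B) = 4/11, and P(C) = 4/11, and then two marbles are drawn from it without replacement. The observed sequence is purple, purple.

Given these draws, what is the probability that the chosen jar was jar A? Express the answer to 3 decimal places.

Under each hypothesis, the probability of the observed sequence is: P(data | jar A) = (5/12)(4/11) = 0.15152; P(data | jar B) = (3/6)(2/5) = 0.2; P(data | jar C) = (5/12)(4/11) = 0.15152.
Multiplying each by its prior: 3/11 · 0.15152 = 0.041322, 4/11 · 0.2 = 0.072727, 4/11 · 0.15152 = 0.055096; these sum to 0.16915.
Hence P(jar A | data) = (0.041322) / (0.16915) = 0.2443.

0.244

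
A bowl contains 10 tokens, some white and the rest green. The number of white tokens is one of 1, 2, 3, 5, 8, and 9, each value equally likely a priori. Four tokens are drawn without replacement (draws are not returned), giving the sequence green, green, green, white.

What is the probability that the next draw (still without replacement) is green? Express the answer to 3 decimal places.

0.752

Compute the likelihood of the observed sequence for each case: P(data | r = 1) = (9/10)(8/9)(7/8)(1/7) = 1/10; P(data | r = 2) = (8/10)(7/9)(6/8)(2/7) = 2/15; P(data | r = 3) = (7/10)(6/9)(5/8)(3/7) = 1/8; P(data | r = 5) = (5/10)(4/9)(3/8)(5/7) = 5/84; P(data | r = 8) = (2/10)(1/9)(0/8) = 0; P(data | r = 9) = (1/10)(0/9) = 0.
Multiplying each by its prior: 1/6 · 1/10 = 1/60, 1/6 · 2/15 = 1/45, 1/6 · 1/8 = 1/48, 1/6 · 5/84 = 5/504, 1/6 · 0 = 0, 1/6 · 0 = 0; summing to 39/560.
Dividing through by the total gives posterior P(r = 1 | data) = 28/117, P(r = 2 | data) = 112/351, P(r = 3 | data) = 35/117, P(r = 5 | data) = 50/351, P(r = 8 | data) = 0, P(r = 9 | data) = 0.
So P(green next | data) = Σ P(green next | H) P(H | data) = (1)(28/117) + (5/6)(112/351) + (2/3)(35/117) + (1/3)(50/351) = 88/117.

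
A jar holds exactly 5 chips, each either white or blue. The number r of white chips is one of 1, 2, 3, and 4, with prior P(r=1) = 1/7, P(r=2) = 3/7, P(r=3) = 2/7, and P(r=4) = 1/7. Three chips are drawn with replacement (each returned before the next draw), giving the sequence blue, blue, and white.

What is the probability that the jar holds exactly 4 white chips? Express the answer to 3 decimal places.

0.041

Compute the likelihood of the observed sequence for each case: P(data | r = 1) = (4/5)(4/5)(1/5) = 16/125; P(data | r = 2) = (3/5)(3/5)(2/5) = 18/125; P(data | r = 3) = (2/5)(2/5)(3/5) = 12/125; P(data | r = 4) = (1/5)(1/5)(4/5) = 4/125.
The prior-weighted likelihoods are 1/7 · 16/125 = 16/875, 3/7 · 18/125 = 54/875, 2/7 · 12/125 = 24/875, 1/7 · 4/125 = 4/875; these sum to 14/125.
By Bayes' rule, P(r = 4 | data) = (4/875) / (14/125) = 2/49.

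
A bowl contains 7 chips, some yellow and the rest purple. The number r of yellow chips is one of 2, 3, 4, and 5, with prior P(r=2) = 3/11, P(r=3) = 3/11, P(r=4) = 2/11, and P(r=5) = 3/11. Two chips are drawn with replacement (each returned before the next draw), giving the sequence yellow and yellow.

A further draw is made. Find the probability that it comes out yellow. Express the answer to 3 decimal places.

0.595

Compute the likelihood of the observed sequence for each case: P(data | r = 2) = (2/7)(2/7) = 4/49; P(data | r = 3) = (3/7)(3/7) = 9/49; P(data | r = 4) = (4/7)(4/7) = 16/49; P(data | r = 5) = (5/7)(5/7) = 25/49.
Weighting by the prior gives 3/11 · 4/49 = 12/539, 3/11 · 9/49 = 27/539, 2/11 · 16/49 = 32/539, 3/11 · 25/49 = 75/539; with total 146/539.
The posterior is then P(r = 2 | data) = 6/73, P(r = 3 | data) = 27/146, P(r = 4 | data) = 16/73, P(r = 5 | data) = 75/146.
The predictive probability is P(yellow next | data) = (2/7)(6/73) + (3/7)(27/146) + (4/7)(16/73) + (5/7)(75/146) = 304/511.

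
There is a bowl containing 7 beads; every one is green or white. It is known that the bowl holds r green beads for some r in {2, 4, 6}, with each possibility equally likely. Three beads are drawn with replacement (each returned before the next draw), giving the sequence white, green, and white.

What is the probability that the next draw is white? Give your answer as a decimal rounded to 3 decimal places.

The likelihood of the observed sequence under each hypothesis: P(data | r = 2) = (5/7)(2/7)(5/7) = 0.14577; P(data | r = 4) = (3/7)(4/7)(3/7) = 0.10496; P(data | r = 6) = (1/7)(6/7)(1/7) = 0.017493.
The prior-weighted likelihoods are 1/3 · 0.14577 = 0.048591, 1/3 · 0.10496 = 0.034985, 1/3 · 0.017493 = 0.0058309; these sum to 0.089407.
Normalising, the posterior is P(r = 2 | data) = 0.54348, P(r = 4 | data) = 0.3913, P(r = 6 | data) = 0.065217.
So P(white next | data) = Σ P(white next | H) P(H | data) = (5/7)(0.54348) + (3/7)(0.3913) + (1/7)(0.065217) = 0.56522.

0.565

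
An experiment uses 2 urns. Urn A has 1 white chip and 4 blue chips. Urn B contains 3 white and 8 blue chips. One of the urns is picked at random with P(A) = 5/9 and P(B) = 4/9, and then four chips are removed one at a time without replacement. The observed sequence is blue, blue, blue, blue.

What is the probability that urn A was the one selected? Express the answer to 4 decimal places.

0.5410

Compute the likelihood of the observed sequence for each case: P(data | urn A) = (4/5)(3/4)(2/3)(1/2) = 1/5; P(data | urn B) = (8/11)(7/10)(6/9)(5/8) = 7/33.
Multiplying each by its prior: 5/9 · 1/5 = 1/9, 4/9 · 7/33 = 28/297; these sum to 61/297.
By Bayes' rule, P(urn A | data) = (1/9) / (61/297) = 33/61.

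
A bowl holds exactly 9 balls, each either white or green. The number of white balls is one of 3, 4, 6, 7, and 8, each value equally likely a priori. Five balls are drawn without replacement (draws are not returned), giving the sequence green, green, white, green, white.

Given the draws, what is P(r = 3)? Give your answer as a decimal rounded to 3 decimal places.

The likelihood of the observed sequence under each hypothesis: P(data | r = 3) = (6/9)(5/8)(3/7)(4/6)(2/5) = 1/21; P(data | r = 4) = (5/9)(4/8)(4/7)(3/6)(3/5) = 1/21; P(data | r = 6) = (3/9)(2/8)(6/7)(1/6)(5/5) = 1/84; P(data | r = 7) = (2/9)(1/8)(7/7)(0/6) = 0; P(data | r = 8) = (1/9)(0/8) = 0.
Weighting by the prior gives 1/5 · 1/21 = 1/105, 1/5 · 1/21 = 1/105, 1/5 · 1/84 = 1/420, 1/5 · 0 = 0, 1/5 · 0 = 0; summing to 3/140.
Therefore the posterior P(r = 3 | data) = (1/105) / (3/140) = 4/9.

0.444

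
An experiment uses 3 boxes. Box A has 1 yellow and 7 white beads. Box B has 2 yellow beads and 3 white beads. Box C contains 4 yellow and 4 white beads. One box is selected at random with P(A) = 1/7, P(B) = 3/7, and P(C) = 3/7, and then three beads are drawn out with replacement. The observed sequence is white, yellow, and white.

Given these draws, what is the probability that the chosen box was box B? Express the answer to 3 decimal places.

0.479

The likelihood of the observed sequence under each hypothesis: P(data | box A) = (7/8)(1/8)(7/8) = 0.095703; P(data | box B) = (3/5)(2/5)(3/5) = 0.144; P(data | box C) = (4/8)(4/8)(4/8) = 0.125.
The prior-weighted likelihoods are 1/7 · 0.095703 = 0.013672, 3/7 · 0.144 = 0.061714, 3/7 · 0.125 = 0.053571; these sum to 0.12896.
So P(box B | data) = (0.061714) / (0.12896) = 0.47856.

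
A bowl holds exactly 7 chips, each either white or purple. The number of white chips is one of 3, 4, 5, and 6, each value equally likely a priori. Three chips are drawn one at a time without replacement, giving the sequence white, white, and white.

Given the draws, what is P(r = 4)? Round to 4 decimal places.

0.1143

Under each hypothesis, the probability of the observed sequence is: P(data | r = 3) = (3/7)(2/6)(1/5) = 1/35; P(data | r = 4) = (4/7)(3/6)(2/5) = 4/35; P(data | r = 5) = (5/7)(4/6)(3/5) = 2/7; P(data | r = 6) = (6/7)(5/6)(4/5) = 4/7.
The prior-weighted likelihoods are 1/4 · 1/35 = 1/140, 1/4 · 4/35 = 1/35, 1/4 · 2/7 = 1/14, 1/4 · 4/7 = 1/7; with total 1/4.
So P(r = 4 | data) = (1/35) / (1/4) = 4/35.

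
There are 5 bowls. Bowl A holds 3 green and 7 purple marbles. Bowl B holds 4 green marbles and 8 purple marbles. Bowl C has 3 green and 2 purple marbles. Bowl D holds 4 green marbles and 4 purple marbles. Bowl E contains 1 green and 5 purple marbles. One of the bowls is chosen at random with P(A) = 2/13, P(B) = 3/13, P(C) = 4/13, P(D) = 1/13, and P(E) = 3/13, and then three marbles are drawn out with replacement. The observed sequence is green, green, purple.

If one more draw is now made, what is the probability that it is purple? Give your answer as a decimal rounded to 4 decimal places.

The likelihood of the observed sequence under each hypothesis: P(data | bowl A) = (3/10)(3/10)(7/10) = 0.063; P(data | bowl B) = (4/12)(4/12)(8/12) = 0.074074; P(data | bowl C) = (3/5)(3/5)(2/5) = 0.144; P(data | bowl D) = (4/8)(4/8)(4/8) = 0.125; P(data | bowl E) = (1/6)(1/6)(5/6) = 0.023148.
Multiplying each by its prior: 2/13 · 0.063 = 0.0096923, 3/13 · 0.074074 = 0.017094, 4/13 · 0.144 = 0.044308, 1/13 · 0.125 = 0.0096154, 3/13 · 0.023148 = 0.0053419; summing to 0.086051.
The posterior is then P(bowl A | data) = 0.11263, P(bowl B | data) = 0.19865, P(bowl C | data) = 0.5149, P(bowl D | data) = 0.11174, P(bowl E | data) = 0.062078.
The predictive probability is P(purple next | data) = (7/10)(0.11263) + (2/3)(0.19865) + (2/5)(0.5149) + (1/2)(0.11174) + (5/6)(0.062078) = 0.52484.

0.5248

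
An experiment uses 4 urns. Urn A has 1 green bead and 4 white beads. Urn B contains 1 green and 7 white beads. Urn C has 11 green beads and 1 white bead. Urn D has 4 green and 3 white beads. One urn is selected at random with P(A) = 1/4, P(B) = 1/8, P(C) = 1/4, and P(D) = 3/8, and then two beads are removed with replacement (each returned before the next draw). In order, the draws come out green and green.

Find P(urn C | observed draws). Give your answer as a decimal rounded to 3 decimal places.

0.610

For each hypothesis, P(data | H) works out to: P(data | urn A) = (1/5)(1/5) = 0.04; P(data | urn B) = (1/8)(1/8) = 0.015625; P(data | urn C) = (11/12)(11/12) = 0.84028; P(data | urn D) = (4/7)(4/7) = 0.32653.
The prior-weighted likelihoods are 1/4 · 0.04 = 0.01, 1/8 · 0.015625 = 0.0019531, 1/4 · 0.84028 = 0.21007, 3/8 · 0.32653 = 0.12245; summing to 0.34447.
Hence P(urn C | data) = (0.21007) / (0.34447) = 0.60983.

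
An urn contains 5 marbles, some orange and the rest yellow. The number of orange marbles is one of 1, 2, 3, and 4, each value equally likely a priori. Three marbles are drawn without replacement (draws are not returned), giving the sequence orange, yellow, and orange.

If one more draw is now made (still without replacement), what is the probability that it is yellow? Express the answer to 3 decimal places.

0.400

Under each hypothesis, the probability of the observed sequence is: P(data | r = 1) = (1/5)(4/4)(0/3) = 0; P(data | r = 2) = (2/5)(3/4)(1/3) = 1/10; P(data | r = 3) = (3/5)(2/4)(2/3) = 1/5; P(data | r = 4) = (4/5)(1/4)(3/3) = 1/5.
Weighting by the prior gives 1/4 · 0 = 0, 1/4 · 1/10 = 1/40, 1/4 · 1/5 = 1/20, 1/4 · 1/5 = 1/20; with total 1/8.
Normalising, the posterior is P(r = 1 | data) = 0, P(r = 2 | data) = 1/5, P(r = 3 | data) = 2/5, P(r = 4 | data) = 2/5.
The predictive probability is P(yellow next | data) = (1)(1/5) + (1/2)(2/5) + (0)(2/5) = 2/5.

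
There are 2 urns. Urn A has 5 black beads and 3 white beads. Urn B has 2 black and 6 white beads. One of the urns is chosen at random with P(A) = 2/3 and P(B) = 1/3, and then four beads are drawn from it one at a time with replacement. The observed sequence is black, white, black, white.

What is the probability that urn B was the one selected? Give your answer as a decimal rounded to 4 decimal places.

For each hypothesis, P(data | H) works out to: P(data | urn A) = (5/8)(3/8)(5/8)(3/8) = 0.054932; P(data | urn B) = (2/8)(6/8)(2/8)(6/8) = 0.035156.
Multiplying each by its prior: 2/3 · 0.054932 = 0.036621, 1/3 · 0.035156 = 0.011719; these sum to 0.04834.
Therefore the posterior P(urn B | data) = (0.011719) / (0.04834) = 0.24242.

0.2424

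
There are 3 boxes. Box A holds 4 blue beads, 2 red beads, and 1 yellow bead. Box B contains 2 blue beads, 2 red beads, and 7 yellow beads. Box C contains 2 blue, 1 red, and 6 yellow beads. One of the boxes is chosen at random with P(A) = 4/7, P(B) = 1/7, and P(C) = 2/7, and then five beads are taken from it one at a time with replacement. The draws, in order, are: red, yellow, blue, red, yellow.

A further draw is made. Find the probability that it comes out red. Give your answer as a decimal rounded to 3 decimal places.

For each hypothesis, P(data | H) works out to: P(data | box A) = (2/7)(1/7)(4/7)(2/7)(1/7) = 0.00095198; P(data | box B) = (2/11)(7/11)(2/11)(2/11)(7/11) = 0.002434; P(data | box C) = (1/9)(6/9)(2/9)(1/9)(6/9) = 0.0012193.
Multiplying each by its prior: 4/7 · 0.00095198 = 0.00054399, 1/7 · 0.002434 = 0.00034772, 2/7 · 0.0012193 = 0.00034838; summing to 0.0012401.
Dividing through by the total gives posterior P(box A | data) = 0.43867, P(box B | data) = 0.2804, P(box C | data) = 0.28093.
Averaging over the posterior, P(red next | data) = (2/7)(0.43867) + (2/11)(0.2804) + (1/9)(0.28093) = 0.20753.

0.208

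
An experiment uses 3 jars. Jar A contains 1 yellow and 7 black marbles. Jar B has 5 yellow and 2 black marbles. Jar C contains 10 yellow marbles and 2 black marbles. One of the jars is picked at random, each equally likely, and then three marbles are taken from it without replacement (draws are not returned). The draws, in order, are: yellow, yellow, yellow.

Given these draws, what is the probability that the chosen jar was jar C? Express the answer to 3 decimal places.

Compute the likelihood of the observed sequence for each case: P(data | jar A) = (1/8)(0/7) = 0; P(data | jar B) = (5/7)(4/6)(3/5) = 2/7; P(data | jar C) = (10/12)(9/11)(8/10) = 6/11.
Multiplying each by its prior: 1/3 · 0 = 0, 1/3 · 2/7 = 2/21, 1/3 · 6/11 = 2/11; summing to 64/231.
Hence P(jar C | data) = (2/11) / (64/231) = 21/32.

0.656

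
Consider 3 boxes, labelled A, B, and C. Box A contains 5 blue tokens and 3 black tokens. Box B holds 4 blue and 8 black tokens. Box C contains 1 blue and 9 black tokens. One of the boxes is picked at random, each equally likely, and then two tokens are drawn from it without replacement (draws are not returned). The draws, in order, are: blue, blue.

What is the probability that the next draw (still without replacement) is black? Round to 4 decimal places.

Under each hypothesis, the probability of the observed sequence is: P(data | box A) = (5/8)(4/7) = 5/14; P(data | box B) = (4/12)(3/11) = 1/11; P(data | box C) = (1/10)(0/9) = 0.
Weighting by the prior gives 1/3 · 5/14 = 5/42, 1/3 · 1/11 = 1/33, 1/3 · 0 = 0; with total 23/154.
Normalising, the posterior is P(box A | data) = 55/69, P(box B | data) = 14/69, P(box C | data) = 0.
Averaging over the posterior, P(black next | data) = (1/2)(55/69) + (4/5)(14/69) = 129/230.

0.5609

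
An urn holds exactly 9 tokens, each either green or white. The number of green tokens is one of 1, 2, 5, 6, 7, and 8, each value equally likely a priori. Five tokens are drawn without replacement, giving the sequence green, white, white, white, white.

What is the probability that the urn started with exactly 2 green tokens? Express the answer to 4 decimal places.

0.4828

Compute the likelihood of the observed sequence for each case: P(data | r = 1) = (1/9)(8/8)(7/7)(6/6)(5/5) = 1/9; P(data | r = 2) = (2/9)(7/8)(6/7)(5/6)(4/5) = 1/9; P(data | r = 5) = (5/9)(4/8)(3/7)(2/6)(1/5) = 1/126; P(data | r = 6) = (6/9)(3/8)(2/7)(1/6)(0/5) = 0; P(data | r = 7) = (7/9)(2/8)(1/7)(0/6) = 0; P(data | r = 8) = (8/9)(1/8)(0/7) = 0.
Weighting by the prior gives 1/6 · 1/9 = 1/54, 1/6 · 1/9 = 1/54, 1/6 · 1/126 = 1/756, 1/6 · 0 = 0, 1/6 · 0 = 0, 1/6 · 0 = 0; with total 29/756.
Hence P(r = 2 | data) = (1/54) / (29/756) = 14/29.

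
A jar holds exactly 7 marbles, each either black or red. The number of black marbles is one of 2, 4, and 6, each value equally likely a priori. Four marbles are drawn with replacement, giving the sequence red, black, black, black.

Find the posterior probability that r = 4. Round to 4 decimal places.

0.4286

For each hypothesis, P(data | H) works out to: P(data | r = 2) = (5/7)(2/7)(2/7)(2/7) = 0.01666; P(data | r = 4) = (3/7)(4/7)(4/7)(4/7) = 0.079967; P(data | r = 6) = (1/7)(6/7)(6/7)(6/7) = 0.089963.
Weighting by the prior gives 1/3 · 0.01666 = 0.0055532, 1/3 · 0.079967 = 0.026656, 1/3 · 0.089963 = 0.029988; with total 0.062196.
So P(r = 4 | data) = (0.026656) / (0.062196) = 0.42857.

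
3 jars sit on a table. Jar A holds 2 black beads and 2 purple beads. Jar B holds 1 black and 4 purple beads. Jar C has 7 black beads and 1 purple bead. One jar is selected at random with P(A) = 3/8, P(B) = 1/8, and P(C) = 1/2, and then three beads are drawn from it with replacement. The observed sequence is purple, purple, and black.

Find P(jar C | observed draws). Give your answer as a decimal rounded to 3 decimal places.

Under each hypothesis, the probability of the observed sequence is: P(data | jar A) = (2/4)(2/4)(2/4) = 0.125; P(data | jar B) = (4/5)(4/5)(1/5) = 0.128; P(data | jar C) = (1/8)(1/8)(7/8) = 0.013672.
The prior-weighted likelihoods are 3/8 · 0.125 = 0.046875, 1/8 · 0.128 = 0.016, 1/2 · 0.013672 = 0.0068359; summing to 0.069711.
Hence P(jar C | data) = (0.0068359) / (0.069711) = 0.098061.

0.098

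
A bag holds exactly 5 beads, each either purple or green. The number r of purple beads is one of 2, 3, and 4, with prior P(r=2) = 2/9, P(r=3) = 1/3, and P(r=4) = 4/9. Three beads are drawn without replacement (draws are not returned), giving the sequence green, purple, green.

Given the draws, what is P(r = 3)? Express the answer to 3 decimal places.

The likelihood of the observed sequence under each hypothesis: P(data | r = 2) = (3/5)(2/4)(2/3) = 1/5; P(data | r = 3) = (2/5)(3/4)(1/3) = 1/10; P(data | r = 4) = (1/5)(4/4)(0/3) = 0.
Weighting by the prior gives 2/9 · 1/5 = 2/45, 1/3 · 1/10 = 1/30, 4/9 · 0 = 0; summing to 7/90.
By Bayes' rule, P(r = 3 | data) = (1/30) / (7/90) = 3/7.

0.429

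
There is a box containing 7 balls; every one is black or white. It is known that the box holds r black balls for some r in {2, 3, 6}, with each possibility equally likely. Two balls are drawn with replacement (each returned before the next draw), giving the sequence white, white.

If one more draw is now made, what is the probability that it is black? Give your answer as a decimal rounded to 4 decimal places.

0.3537

The likelihood of the observed sequence under each hypothesis: P(data | r = 2) = (5/7)(5/7) = 25/49; P(data | r = 3) = (4/7)(4/7) = 16/49; P(data | r = 6) = (1/7)(1/7) = 1/49.
Weighting by the prior gives 1/3 · 25/49 = 25/147, 1/3 · 16/49 = 16/147, 1/3 · 1/49 = 1/147; these sum to 2/7.
Normalising, the posterior is P(r = 2 | data) = 25/42, P(r = 3 | data) = 8/21, P(r = 6 | data) = 1/42.
So P(black next | data) = Σ P(black next | H) P(H | data) = (2/7)(25/42) + (3/7)(8/21) + (6/7)(1/42) = 52/147.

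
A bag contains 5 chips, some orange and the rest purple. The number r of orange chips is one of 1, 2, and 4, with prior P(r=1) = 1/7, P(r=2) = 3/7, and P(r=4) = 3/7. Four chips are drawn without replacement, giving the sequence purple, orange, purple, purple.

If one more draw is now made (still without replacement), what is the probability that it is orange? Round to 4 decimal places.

For each hypothesis, P(data | H) works out to: P(data | r = 1) = (4/5)(1/4)(3/3)(2/2) = 1/5; P(data | r = 2) = (3/5)(2/4)(2/3)(1/2) = 1/10; P(data | r = 4) = (1/5)(4/4)(0/3) = 0.
Multiplying each by its prior: 1/7 · 1/5 = 1/35, 3/7 · 1/10 = 3/70, 3/7 · 0 = 0; with total 1/14.
Dividing through by the total gives posterior P(r = 1 | data) = 2/5, P(r = 2 | data) = 3/5, P(r = 4 | data) = 0.
So P(orange next | data) = Σ P(orange next | H) P(H | data) = (0)(2/5) + (1)(3/5) = 3/5.

0.6000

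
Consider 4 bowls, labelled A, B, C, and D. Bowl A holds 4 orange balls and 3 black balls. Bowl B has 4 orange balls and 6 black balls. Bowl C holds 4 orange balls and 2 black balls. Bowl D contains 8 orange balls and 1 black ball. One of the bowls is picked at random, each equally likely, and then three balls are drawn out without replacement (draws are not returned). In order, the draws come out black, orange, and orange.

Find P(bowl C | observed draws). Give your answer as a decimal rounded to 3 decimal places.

For each hypothesis, P(data | H) works out to: P(data | bowl A) = (3/7)(4/6)(3/5) = 0.17143; P(data | bowl B) = (6/10)(4/9)(3/8) = 0.1; P(data | bowl C) = (2/6)(4/5)(3/4) = 0.2; P(data | bowl D) = (1/9)(8/8)(7/7) = 0.11111.
The prior-weighted likelihoods are 1/4 · 0.17143 = 0.042857, 1/4 · 0.1 = 0.025, 1/4 · 0.2 = 0.05, 1/4 · 0.11111 = 0.027778; with total 0.14563.
So P(bowl C | data) = (0.05) / (0.14563) = 0.34332.

0.343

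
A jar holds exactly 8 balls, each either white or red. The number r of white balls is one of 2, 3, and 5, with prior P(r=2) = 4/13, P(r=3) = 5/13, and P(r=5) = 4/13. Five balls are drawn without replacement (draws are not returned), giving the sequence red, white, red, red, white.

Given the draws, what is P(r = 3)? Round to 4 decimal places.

Under each hypothesis, the probability of the observed sequence is: P(data | r = 2) = (6/8)(2/7)(5/6)(4/5)(1/4) = 1/28; P(data | r = 3) = (5/8)(3/7)(4/6)(3/5)(2/4) = 3/56; P(data | r = 5) = (3/8)(5/7)(2/6)(1/5)(4/4) = 1/56.
Multiplying each by its prior: 4/13 · 1/28 = 1/91, 5/13 · 3/56 = 15/728, 4/13 · 1/56 = 1/182; with total 27/728.
By Bayes' rule, P(r = 3 | data) = (15/728) / (27/728) = 5/9.

0.5556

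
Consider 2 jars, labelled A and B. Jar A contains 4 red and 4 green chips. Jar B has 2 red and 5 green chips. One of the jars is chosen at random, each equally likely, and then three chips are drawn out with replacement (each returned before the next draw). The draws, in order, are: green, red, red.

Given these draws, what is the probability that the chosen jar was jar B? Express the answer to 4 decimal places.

Under each hypothesis, the probability of the observed sequence is: P(data | jar A) = (4/8)(4/8)(4/8) = 0.125; P(data | jar B) = (5/7)(2/7)(2/7) = 0.058309.
Multiplying each by its prior: 1/2 · 0.125 = 0.0625, 1/2 · 0.058309 = 0.029155; these sum to 0.091655.
So P(jar B | data) = (0.029155) / (0.091655) = 0.31809.

0.3181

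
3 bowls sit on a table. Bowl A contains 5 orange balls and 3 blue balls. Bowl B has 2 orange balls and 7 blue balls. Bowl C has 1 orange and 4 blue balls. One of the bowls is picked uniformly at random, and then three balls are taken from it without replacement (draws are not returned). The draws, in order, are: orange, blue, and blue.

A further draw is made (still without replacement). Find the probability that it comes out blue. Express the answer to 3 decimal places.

The likelihood of the observed sequence under each hypothesis: P(data | bowl A) = (5/8)(3/7)(2/6) = 0.089286; P(data | bowl B) = (2/9)(7/8)(6/7) = 0.16667; P(data | bowl C) = (1/5)(4/4)(3/3) = 0.2.
Multiplying each by its prior: 1/3 · 0.089286 = 0.029762, 1/3 · 0.16667 = 0.055556, 1/3 · 0.2 = 0.066667; with total 0.15198.
Normalising, the posterior is P(bowl A | data) = 0.19582, P(bowl B | data) = 0.36554, P(bowl C | data) = 0.43864.
Averaging over the posterior, P(blue next | data) = (1/5)(0.19582) + (5/6)(0.36554) + (1)(0.43864) = 0.78242.

0.782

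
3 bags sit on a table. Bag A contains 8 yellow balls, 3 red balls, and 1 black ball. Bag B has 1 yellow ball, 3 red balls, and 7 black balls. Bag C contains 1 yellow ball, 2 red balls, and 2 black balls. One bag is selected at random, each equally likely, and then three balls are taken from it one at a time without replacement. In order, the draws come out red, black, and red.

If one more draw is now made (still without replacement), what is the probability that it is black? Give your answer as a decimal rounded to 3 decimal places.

Under each hypothesis, the probability of the observed sequence is: P(data | bag A) = (3/12)(1/11)(2/10) = 1/220; P(data | bag B) = (3/11)(7/10)(2/9) = 7/165; P(data | bag C) = (2/5)(2/4)(1/3) = 1/15.
Multiplying each by its prior: 1/3 · 1/220 = 1/660, 1/3 · 7/165 = 7/495, 1/3 · 1/15 = 1/45; these sum to 5/132.
Normalising, the posterior is P(bag A | data) = 1/25, P(bag B | data) = 28/75, P(bag C | data) = 44/75.
Averaging over the posterior, P(black next | data) = (0)(1/25) + (3/4)(28/75) + (1/2)(44/75) = 43/75.

0.573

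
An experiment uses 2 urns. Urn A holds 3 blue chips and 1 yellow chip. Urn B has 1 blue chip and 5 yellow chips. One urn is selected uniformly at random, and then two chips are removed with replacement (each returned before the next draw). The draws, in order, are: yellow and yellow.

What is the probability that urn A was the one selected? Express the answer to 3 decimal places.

0.083

The likelihood of the observed sequence under each hypothesis: P(data | urn A) = (1/4)(1/4) = 1/16; P(data | urn B) = (5/6)(5/6) = 25/36.
Weighting by the prior gives 1/2 · 1/16 = 1/32, 1/2 · 25/36 = 25/72; summing to 109/288.
Hence P(urn A | data) = (1/32) / (109/288) = 9/109.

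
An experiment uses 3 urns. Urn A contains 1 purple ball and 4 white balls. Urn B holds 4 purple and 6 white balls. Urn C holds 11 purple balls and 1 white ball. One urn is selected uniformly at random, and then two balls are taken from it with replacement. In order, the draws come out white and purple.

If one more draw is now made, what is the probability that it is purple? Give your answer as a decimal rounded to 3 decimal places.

Under each hypothesis, the probability of the observed sequence is: P(data | urn A) = (4/5)(1/5) = 0.16; P(data | urn B) = (6/10)(4/10) = 0.24; P(data | urn C) = (1/12)(11/12) = 0.076389.
Multiplying each by its prior: 1/3 · 0.16 = 0.053333, 1/3 · 0.24 = 0.08, 1/3 · 0.076389 = 0.025463; summing to 0.1588.
The posterior is then P(urn A | data) = 0.33586, P(urn B | data) = 0.50379, P(urn C | data) = 0.16035.
So P(purple next | data) = Σ P(purple next | H) P(H | data) = (1/5)(0.33586) + (2/5)(0.50379) + (11/12)(0.16035) = 0.41568.

0.416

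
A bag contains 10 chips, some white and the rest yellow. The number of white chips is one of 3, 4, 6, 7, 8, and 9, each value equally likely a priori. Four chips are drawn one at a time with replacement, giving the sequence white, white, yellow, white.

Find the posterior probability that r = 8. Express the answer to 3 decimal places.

Compute the likelihood of the observed sequence for each case: P(data | r = 3) = (3/10)(3/10)(7/10)(3/10) = 0.0189; P(data | r = 4) = (4/10)(4/10)(6/10)(4/10) = 0.0384; P(data | r = 6) = (6/10)(6/10)(4/10)(6/10) = 0.0864; P(data | r = 7) = (7/10)(7/10)(3/10)(7/10) = 0.1029; P(data | r = 8) = (8/10)(8/10)(2/10)(8/10) = 0.1024; P(data | r = 9) = (9/10)(9/10)(1/10)(9/10) = 0.0729.
Weighting by the prior gives 1/6 · 0.0189 = 0.00315, 1/6 · 0.0384 = 0.0064, 1/6 · 0.0864 = 0.0144, 1/6 · 0.1029 = 0.01715, 1/6 · 0.1024 = 0.017067, 1/6 · 0.0729 = 0.01215; with total 0.070317.
By Bayes' rule, P(r = 8 | data) = (0.017067) / (0.070317) = 0.24271.

0.243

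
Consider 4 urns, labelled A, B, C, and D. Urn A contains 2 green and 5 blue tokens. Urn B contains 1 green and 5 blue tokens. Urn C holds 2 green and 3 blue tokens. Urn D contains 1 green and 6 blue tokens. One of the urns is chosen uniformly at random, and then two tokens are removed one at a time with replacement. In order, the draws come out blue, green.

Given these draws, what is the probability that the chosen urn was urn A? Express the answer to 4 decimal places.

Under each hypothesis, the probability of the observed sequence is: P(data | urn A) = (5/7)(2/7) = 0.20408; P(data | urn B) = (5/6)(1/6) = 0.13889; P(data | urn C) = (3/5)(2/5) = 0.24; P(data | urn D) = (6/7)(1/7) = 0.12245.
Weighting by the prior gives 1/4 · 0.20408 = 0.05102, 1/4 · 0.13889 = 0.034722, 1/4 · 0.24 = 0.06, 1/4 · 0.12245 = 0.030612; with total 0.17635.
Hence P(urn A | data) = (0.05102) / (0.17635) = 0.28931.

0.2893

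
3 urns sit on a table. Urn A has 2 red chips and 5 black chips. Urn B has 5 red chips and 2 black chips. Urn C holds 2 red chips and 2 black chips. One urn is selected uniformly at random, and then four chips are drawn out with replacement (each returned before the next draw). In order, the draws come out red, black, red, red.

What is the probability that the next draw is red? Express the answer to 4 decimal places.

0.6023

Compute the likelihood of the observed sequence for each case: P(data | urn A) = (2/7)(5/7)(2/7)(2/7) = 0.01666; P(data | urn B) = (5/7)(2/7)(5/7)(5/7) = 0.10412; P(data | urn C) = (2/4)(2/4)(2/4)(2/4) = 0.0625.
Multiplying each by its prior: 1/3 · 0.01666 = 0.0055532, 1/3 · 0.10412 = 0.034708, 1/3 · 0.0625 = 0.020833; with total 0.061094.
The posterior is then P(urn A | data) = 0.090896, P(urn B | data) = 0.5681, P(urn C | data) = 0.341.
So P(red next | data) = Σ P(red next | H) P(H | data) = (2/7)(0.090896) + (5/7)(0.5681) + (1/2)(0.341) = 0.60226.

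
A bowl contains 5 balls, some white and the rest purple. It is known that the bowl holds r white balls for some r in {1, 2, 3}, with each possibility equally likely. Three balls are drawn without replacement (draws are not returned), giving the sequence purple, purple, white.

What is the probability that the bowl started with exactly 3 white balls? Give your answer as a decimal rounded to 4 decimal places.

0.2000

Compute the likelihood of the observed sequence for each case: P(data | r = 1) = (4/5)(3/4)(1/3) = 1/5; P(data | r = 2) = (3/5)(2/4)(2/3) = 1/5; P(data | r = 3) = (2/5)(1/4)(3/3) = 1/10.
Weighting by the prior gives 1/3 · 1/5 = 1/15, 1/3 · 1/5 = 1/15, 1/3 · 1/10 = 1/30; these sum to 1/6.
Therefore the posterior P(r = 3 | data) = (1/30) / (1/6) = 1/5.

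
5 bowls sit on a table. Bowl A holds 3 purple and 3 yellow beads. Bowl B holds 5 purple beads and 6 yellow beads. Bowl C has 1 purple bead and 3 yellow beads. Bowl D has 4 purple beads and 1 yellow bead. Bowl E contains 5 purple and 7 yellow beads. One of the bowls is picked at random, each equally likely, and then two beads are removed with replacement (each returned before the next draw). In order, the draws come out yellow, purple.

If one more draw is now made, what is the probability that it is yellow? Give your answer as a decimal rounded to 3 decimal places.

For each hypothesis, P(data | H) works out to: P(data | bowl A) = (3/6)(3/6) = 0.25; P(data | bowl B) = (6/11)(5/11) = 0.24793; P(data | bowl C) = (3/4)(1/4) = 0.1875; P(data | bowl D) = (1/5)(4/5) = 0.16; P(data | bowl E) = (7/12)(5/12) = 0.24306.
Weighting by the prior gives 1/5 · 0.25 = 0.05, 1/5 · 0.24793 = 0.049587, 1/5 · 0.1875 = 0.0375, 1/5 · 0.16 = 0.032, 1/5 · 0.24306 = 0.048611; with total 0.2177.
Normalising, the posterior is P(bowl A | data) = 0.22968, P(bowl B | data) = 0.22778, P(bowl C | data) = 0.17226, P(bowl D | data) = 0.14699, P(bowl E | data) = 0.2233.
Averaging over the posterior, P(yellow next | data) = (1/2)(0.22968) + (6/11)(0.22778) + (3/4)(0.17226) + (1/5)(0.14699) + (7/12)(0.2233) = 0.52793.

0.528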